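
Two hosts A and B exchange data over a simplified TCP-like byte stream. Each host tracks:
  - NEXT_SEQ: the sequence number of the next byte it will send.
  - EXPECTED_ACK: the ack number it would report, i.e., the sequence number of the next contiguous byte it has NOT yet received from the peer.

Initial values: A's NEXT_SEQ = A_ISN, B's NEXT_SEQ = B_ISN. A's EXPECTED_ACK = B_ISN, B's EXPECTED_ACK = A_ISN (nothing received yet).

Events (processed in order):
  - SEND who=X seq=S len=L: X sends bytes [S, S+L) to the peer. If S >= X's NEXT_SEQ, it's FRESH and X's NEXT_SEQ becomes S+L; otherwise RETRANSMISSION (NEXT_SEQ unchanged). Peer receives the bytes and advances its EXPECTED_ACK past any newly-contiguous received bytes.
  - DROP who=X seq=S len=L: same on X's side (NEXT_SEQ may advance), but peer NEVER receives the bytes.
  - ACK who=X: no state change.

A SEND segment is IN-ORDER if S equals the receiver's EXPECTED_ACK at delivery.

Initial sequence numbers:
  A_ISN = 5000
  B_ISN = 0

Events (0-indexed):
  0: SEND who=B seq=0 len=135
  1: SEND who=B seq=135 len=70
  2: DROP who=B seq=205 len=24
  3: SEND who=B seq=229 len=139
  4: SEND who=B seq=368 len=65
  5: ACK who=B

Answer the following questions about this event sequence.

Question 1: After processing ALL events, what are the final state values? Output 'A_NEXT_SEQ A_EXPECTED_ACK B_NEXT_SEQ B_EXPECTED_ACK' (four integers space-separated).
Answer: 5000 205 433 5000

Derivation:
After event 0: A_seq=5000 A_ack=135 B_seq=135 B_ack=5000
After event 1: A_seq=5000 A_ack=205 B_seq=205 B_ack=5000
After event 2: A_seq=5000 A_ack=205 B_seq=229 B_ack=5000
After event 3: A_seq=5000 A_ack=205 B_seq=368 B_ack=5000
After event 4: A_seq=5000 A_ack=205 B_seq=433 B_ack=5000
After event 5: A_seq=5000 A_ack=205 B_seq=433 B_ack=5000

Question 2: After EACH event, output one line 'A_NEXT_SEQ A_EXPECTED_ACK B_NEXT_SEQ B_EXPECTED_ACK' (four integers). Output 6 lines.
5000 135 135 5000
5000 205 205 5000
5000 205 229 5000
5000 205 368 5000
5000 205 433 5000
5000 205 433 5000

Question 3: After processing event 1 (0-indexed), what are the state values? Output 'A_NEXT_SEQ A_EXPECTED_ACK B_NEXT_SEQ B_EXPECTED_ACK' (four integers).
After event 0: A_seq=5000 A_ack=135 B_seq=135 B_ack=5000
After event 1: A_seq=5000 A_ack=205 B_seq=205 B_ack=5000

5000 205 205 5000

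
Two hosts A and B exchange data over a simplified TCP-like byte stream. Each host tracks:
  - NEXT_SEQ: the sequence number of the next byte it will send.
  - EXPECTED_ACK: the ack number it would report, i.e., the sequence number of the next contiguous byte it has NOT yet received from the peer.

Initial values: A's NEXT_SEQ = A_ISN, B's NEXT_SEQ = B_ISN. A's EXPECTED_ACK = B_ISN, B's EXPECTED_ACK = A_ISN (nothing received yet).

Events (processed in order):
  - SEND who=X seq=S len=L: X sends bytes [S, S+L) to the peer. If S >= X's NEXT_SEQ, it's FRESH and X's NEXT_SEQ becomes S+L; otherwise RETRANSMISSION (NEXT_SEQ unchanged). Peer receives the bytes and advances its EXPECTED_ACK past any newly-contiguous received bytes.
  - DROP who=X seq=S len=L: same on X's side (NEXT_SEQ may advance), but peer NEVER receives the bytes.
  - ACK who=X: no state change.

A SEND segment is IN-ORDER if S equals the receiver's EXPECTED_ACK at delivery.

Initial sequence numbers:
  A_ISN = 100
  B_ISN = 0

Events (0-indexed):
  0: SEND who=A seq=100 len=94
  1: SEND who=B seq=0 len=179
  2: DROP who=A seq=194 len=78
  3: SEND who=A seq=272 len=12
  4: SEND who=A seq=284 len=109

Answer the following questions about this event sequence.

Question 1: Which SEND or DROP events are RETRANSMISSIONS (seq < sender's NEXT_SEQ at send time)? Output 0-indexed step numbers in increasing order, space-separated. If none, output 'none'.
Answer: none

Derivation:
Step 0: SEND seq=100 -> fresh
Step 1: SEND seq=0 -> fresh
Step 2: DROP seq=194 -> fresh
Step 3: SEND seq=272 -> fresh
Step 4: SEND seq=284 -> fresh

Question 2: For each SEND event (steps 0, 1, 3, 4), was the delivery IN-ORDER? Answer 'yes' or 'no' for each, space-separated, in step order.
Step 0: SEND seq=100 -> in-order
Step 1: SEND seq=0 -> in-order
Step 3: SEND seq=272 -> out-of-order
Step 4: SEND seq=284 -> out-of-order

Answer: yes yes no no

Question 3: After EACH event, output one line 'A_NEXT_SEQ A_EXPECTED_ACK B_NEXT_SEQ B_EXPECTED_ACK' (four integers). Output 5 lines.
194 0 0 194
194 179 179 194
272 179 179 194
284 179 179 194
393 179 179 194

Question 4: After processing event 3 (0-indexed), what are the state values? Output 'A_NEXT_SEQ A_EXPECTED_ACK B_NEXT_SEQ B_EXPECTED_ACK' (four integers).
After event 0: A_seq=194 A_ack=0 B_seq=0 B_ack=194
After event 1: A_seq=194 A_ack=179 B_seq=179 B_ack=194
After event 2: A_seq=272 A_ack=179 B_seq=179 B_ack=194
After event 3: A_seq=284 A_ack=179 B_seq=179 B_ack=194

284 179 179 194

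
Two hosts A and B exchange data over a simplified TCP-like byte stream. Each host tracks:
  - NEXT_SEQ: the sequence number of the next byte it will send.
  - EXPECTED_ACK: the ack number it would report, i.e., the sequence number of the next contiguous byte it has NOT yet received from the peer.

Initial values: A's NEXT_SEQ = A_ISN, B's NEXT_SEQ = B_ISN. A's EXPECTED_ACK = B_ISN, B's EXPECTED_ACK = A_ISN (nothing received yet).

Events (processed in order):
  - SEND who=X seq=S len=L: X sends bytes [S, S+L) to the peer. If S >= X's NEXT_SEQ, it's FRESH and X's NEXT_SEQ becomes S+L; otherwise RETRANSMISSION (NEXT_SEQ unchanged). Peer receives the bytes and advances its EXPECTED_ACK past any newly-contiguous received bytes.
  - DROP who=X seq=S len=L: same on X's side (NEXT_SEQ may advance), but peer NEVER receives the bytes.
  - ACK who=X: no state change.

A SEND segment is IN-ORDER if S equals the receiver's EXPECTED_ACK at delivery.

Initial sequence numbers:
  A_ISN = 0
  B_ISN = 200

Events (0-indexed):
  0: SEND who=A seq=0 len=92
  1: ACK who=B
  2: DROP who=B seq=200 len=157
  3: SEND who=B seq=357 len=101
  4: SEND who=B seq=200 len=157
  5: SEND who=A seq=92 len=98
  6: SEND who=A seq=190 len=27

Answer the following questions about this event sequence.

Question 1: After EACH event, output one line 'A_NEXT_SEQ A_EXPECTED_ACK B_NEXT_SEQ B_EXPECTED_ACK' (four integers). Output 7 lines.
92 200 200 92
92 200 200 92
92 200 357 92
92 200 458 92
92 458 458 92
190 458 458 190
217 458 458 217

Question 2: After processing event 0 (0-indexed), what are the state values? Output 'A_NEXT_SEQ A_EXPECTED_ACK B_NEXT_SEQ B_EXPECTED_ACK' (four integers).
After event 0: A_seq=92 A_ack=200 B_seq=200 B_ack=92

92 200 200 92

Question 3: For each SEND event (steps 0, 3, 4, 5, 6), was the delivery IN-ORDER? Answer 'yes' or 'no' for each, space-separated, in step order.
Answer: yes no yes yes yes

Derivation:
Step 0: SEND seq=0 -> in-order
Step 3: SEND seq=357 -> out-of-order
Step 4: SEND seq=200 -> in-order
Step 5: SEND seq=92 -> in-order
Step 6: SEND seq=190 -> in-order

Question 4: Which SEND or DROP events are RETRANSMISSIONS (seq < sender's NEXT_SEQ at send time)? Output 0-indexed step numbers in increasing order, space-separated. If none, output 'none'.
Answer: 4

Derivation:
Step 0: SEND seq=0 -> fresh
Step 2: DROP seq=200 -> fresh
Step 3: SEND seq=357 -> fresh
Step 4: SEND seq=200 -> retransmit
Step 5: SEND seq=92 -> fresh
Step 6: SEND seq=190 -> fresh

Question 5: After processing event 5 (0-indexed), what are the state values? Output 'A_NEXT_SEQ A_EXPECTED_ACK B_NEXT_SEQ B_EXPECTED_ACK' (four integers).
After event 0: A_seq=92 A_ack=200 B_seq=200 B_ack=92
After event 1: A_seq=92 A_ack=200 B_seq=200 B_ack=92
After event 2: A_seq=92 A_ack=200 B_seq=357 B_ack=92
After event 3: A_seq=92 A_ack=200 B_seq=458 B_ack=92
After event 4: A_seq=92 A_ack=458 B_seq=458 B_ack=92
After event 5: A_seq=190 A_ack=458 B_seq=458 B_ack=190

190 458 458 190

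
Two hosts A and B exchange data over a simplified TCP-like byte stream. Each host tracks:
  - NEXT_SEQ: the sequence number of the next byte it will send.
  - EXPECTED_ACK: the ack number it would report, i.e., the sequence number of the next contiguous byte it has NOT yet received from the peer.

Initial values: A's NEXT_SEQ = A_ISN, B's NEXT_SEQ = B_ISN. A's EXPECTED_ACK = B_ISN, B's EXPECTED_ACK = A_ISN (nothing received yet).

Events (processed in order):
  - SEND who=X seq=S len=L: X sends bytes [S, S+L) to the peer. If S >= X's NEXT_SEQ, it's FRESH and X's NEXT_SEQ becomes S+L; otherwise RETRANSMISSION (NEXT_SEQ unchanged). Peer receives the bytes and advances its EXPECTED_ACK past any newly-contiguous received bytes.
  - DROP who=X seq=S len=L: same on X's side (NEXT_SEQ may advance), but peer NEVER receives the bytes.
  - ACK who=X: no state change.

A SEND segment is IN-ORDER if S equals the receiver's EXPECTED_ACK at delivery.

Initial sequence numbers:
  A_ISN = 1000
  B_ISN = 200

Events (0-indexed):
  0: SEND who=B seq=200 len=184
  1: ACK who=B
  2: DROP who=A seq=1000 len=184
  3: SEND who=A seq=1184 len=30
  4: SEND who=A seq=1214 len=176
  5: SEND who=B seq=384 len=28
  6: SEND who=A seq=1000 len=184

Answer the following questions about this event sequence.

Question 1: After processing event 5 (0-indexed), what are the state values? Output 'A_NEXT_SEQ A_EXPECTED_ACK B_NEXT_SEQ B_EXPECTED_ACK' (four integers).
After event 0: A_seq=1000 A_ack=384 B_seq=384 B_ack=1000
After event 1: A_seq=1000 A_ack=384 B_seq=384 B_ack=1000
After event 2: A_seq=1184 A_ack=384 B_seq=384 B_ack=1000
After event 3: A_seq=1214 A_ack=384 B_seq=384 B_ack=1000
After event 4: A_seq=1390 A_ack=384 B_seq=384 B_ack=1000
After event 5: A_seq=1390 A_ack=412 B_seq=412 B_ack=1000

1390 412 412 1000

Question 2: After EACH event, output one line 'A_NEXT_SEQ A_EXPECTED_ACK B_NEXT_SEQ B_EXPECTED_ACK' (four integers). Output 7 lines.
1000 384 384 1000
1000 384 384 1000
1184 384 384 1000
1214 384 384 1000
1390 384 384 1000
1390 412 412 1000
1390 412 412 1390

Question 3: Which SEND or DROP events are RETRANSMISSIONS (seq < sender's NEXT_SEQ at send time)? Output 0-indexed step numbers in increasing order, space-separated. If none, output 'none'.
Step 0: SEND seq=200 -> fresh
Step 2: DROP seq=1000 -> fresh
Step 3: SEND seq=1184 -> fresh
Step 4: SEND seq=1214 -> fresh
Step 5: SEND seq=384 -> fresh
Step 6: SEND seq=1000 -> retransmit

Answer: 6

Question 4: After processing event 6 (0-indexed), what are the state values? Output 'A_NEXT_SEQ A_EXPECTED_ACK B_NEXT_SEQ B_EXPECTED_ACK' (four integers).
After event 0: A_seq=1000 A_ack=384 B_seq=384 B_ack=1000
After event 1: A_seq=1000 A_ack=384 B_seq=384 B_ack=1000
After event 2: A_seq=1184 A_ack=384 B_seq=384 B_ack=1000
After event 3: A_seq=1214 A_ack=384 B_seq=384 B_ack=1000
After event 4: A_seq=1390 A_ack=384 B_seq=384 B_ack=1000
After event 5: A_seq=1390 A_ack=412 B_seq=412 B_ack=1000
After event 6: A_seq=1390 A_ack=412 B_seq=412 B_ack=1390

1390 412 412 1390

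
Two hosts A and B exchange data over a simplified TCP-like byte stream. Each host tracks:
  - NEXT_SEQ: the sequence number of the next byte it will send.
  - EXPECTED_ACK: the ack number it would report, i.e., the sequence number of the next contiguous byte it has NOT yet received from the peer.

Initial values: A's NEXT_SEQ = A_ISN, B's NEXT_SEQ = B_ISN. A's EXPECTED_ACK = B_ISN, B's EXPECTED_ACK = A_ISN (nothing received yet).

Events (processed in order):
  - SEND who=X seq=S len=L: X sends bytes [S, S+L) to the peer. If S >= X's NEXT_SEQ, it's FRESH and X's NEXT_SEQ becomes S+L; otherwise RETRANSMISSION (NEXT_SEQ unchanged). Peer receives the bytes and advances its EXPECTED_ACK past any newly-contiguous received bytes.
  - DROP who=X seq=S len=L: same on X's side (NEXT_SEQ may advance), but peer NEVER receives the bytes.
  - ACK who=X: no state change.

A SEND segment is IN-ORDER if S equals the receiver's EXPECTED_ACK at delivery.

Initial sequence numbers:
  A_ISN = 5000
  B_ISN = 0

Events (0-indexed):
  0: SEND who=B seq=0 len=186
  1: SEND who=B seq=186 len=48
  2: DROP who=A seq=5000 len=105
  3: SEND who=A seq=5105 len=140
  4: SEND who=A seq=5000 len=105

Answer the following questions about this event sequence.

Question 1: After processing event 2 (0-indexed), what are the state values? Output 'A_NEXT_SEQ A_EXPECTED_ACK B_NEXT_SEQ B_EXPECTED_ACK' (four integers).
After event 0: A_seq=5000 A_ack=186 B_seq=186 B_ack=5000
After event 1: A_seq=5000 A_ack=234 B_seq=234 B_ack=5000
After event 2: A_seq=5105 A_ack=234 B_seq=234 B_ack=5000

5105 234 234 5000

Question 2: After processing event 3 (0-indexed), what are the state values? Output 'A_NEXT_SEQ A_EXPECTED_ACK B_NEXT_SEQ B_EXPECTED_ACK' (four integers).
After event 0: A_seq=5000 A_ack=186 B_seq=186 B_ack=5000
After event 1: A_seq=5000 A_ack=234 B_seq=234 B_ack=5000
After event 2: A_seq=5105 A_ack=234 B_seq=234 B_ack=5000
After event 3: A_seq=5245 A_ack=234 B_seq=234 B_ack=5000

5245 234 234 5000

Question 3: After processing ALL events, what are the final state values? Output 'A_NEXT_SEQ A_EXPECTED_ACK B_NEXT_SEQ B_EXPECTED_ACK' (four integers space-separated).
Answer: 5245 234 234 5245

Derivation:
After event 0: A_seq=5000 A_ack=186 B_seq=186 B_ack=5000
After event 1: A_seq=5000 A_ack=234 B_seq=234 B_ack=5000
After event 2: A_seq=5105 A_ack=234 B_seq=234 B_ack=5000
After event 3: A_seq=5245 A_ack=234 B_seq=234 B_ack=5000
After event 4: A_seq=5245 A_ack=234 B_seq=234 B_ack=5245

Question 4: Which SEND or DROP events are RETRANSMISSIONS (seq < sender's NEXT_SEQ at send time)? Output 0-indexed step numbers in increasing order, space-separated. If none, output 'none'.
Step 0: SEND seq=0 -> fresh
Step 1: SEND seq=186 -> fresh
Step 2: DROP seq=5000 -> fresh
Step 3: SEND seq=5105 -> fresh
Step 4: SEND seq=5000 -> retransmit

Answer: 4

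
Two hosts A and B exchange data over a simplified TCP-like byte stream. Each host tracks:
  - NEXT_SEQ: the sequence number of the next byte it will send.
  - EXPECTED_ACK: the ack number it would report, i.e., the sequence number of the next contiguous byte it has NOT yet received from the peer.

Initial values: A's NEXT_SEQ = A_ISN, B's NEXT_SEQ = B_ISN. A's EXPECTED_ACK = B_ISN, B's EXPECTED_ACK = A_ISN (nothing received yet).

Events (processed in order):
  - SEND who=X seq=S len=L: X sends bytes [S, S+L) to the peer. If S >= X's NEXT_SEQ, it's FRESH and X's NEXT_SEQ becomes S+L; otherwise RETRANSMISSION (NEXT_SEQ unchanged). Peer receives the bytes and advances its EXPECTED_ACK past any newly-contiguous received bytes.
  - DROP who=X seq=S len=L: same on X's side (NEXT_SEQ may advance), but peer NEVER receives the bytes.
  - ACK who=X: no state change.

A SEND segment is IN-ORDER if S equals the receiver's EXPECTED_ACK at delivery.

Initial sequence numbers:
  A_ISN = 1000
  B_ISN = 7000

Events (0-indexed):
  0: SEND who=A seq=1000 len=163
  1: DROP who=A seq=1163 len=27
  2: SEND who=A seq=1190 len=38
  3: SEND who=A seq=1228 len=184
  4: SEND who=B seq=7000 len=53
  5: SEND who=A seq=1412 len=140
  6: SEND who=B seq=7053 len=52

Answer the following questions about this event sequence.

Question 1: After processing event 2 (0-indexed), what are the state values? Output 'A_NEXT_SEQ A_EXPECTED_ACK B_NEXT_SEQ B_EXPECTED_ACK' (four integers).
After event 0: A_seq=1163 A_ack=7000 B_seq=7000 B_ack=1163
After event 1: A_seq=1190 A_ack=7000 B_seq=7000 B_ack=1163
After event 2: A_seq=1228 A_ack=7000 B_seq=7000 B_ack=1163

1228 7000 7000 1163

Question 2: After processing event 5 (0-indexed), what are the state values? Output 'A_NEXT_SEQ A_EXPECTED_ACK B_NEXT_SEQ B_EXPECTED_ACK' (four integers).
After event 0: A_seq=1163 A_ack=7000 B_seq=7000 B_ack=1163
After event 1: A_seq=1190 A_ack=7000 B_seq=7000 B_ack=1163
After event 2: A_seq=1228 A_ack=7000 B_seq=7000 B_ack=1163
After event 3: A_seq=1412 A_ack=7000 B_seq=7000 B_ack=1163
After event 4: A_seq=1412 A_ack=7053 B_seq=7053 B_ack=1163
After event 5: A_seq=1552 A_ack=7053 B_seq=7053 B_ack=1163

1552 7053 7053 1163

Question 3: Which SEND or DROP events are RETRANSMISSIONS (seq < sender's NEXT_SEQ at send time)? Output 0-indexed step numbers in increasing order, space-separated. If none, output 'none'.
Step 0: SEND seq=1000 -> fresh
Step 1: DROP seq=1163 -> fresh
Step 2: SEND seq=1190 -> fresh
Step 3: SEND seq=1228 -> fresh
Step 4: SEND seq=7000 -> fresh
Step 5: SEND seq=1412 -> fresh
Step 6: SEND seq=7053 -> fresh

Answer: none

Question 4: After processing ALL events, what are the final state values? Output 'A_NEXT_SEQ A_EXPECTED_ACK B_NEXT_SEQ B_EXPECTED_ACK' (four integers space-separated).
After event 0: A_seq=1163 A_ack=7000 B_seq=7000 B_ack=1163
After event 1: A_seq=1190 A_ack=7000 B_seq=7000 B_ack=1163
After event 2: A_seq=1228 A_ack=7000 B_seq=7000 B_ack=1163
After event 3: A_seq=1412 A_ack=7000 B_seq=7000 B_ack=1163
After event 4: A_seq=1412 A_ack=7053 B_seq=7053 B_ack=1163
After event 5: A_seq=1552 A_ack=7053 B_seq=7053 B_ack=1163
After event 6: A_seq=1552 A_ack=7105 B_seq=7105 B_ack=1163

Answer: 1552 7105 7105 1163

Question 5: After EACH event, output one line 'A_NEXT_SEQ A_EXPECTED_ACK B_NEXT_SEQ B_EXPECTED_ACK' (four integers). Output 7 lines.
1163 7000 7000 1163
1190 7000 7000 1163
1228 7000 7000 1163
1412 7000 7000 1163
1412 7053 7053 1163
1552 7053 7053 1163
1552 7105 7105 1163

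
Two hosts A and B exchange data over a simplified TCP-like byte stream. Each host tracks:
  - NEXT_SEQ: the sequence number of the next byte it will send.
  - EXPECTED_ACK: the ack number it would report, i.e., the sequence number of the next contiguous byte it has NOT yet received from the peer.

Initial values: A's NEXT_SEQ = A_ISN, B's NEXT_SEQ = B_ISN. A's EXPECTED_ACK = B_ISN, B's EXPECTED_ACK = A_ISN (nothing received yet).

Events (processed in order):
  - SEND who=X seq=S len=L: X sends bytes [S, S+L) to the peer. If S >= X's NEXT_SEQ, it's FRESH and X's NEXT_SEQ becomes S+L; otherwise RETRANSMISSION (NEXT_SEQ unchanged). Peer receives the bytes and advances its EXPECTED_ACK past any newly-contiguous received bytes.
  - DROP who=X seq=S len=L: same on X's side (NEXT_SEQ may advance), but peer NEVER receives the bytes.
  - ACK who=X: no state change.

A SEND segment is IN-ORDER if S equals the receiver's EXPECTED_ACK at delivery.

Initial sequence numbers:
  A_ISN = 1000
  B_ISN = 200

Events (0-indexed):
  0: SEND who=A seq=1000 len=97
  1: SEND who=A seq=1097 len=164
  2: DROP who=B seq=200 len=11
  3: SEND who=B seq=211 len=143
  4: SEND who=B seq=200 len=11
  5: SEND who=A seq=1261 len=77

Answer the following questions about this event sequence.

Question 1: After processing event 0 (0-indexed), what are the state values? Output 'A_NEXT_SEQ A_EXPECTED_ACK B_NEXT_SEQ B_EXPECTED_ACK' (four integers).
After event 0: A_seq=1097 A_ack=200 B_seq=200 B_ack=1097

1097 200 200 1097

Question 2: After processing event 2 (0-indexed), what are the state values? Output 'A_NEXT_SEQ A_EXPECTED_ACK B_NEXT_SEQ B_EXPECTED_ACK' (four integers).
After event 0: A_seq=1097 A_ack=200 B_seq=200 B_ack=1097
After event 1: A_seq=1261 A_ack=200 B_seq=200 B_ack=1261
After event 2: A_seq=1261 A_ack=200 B_seq=211 B_ack=1261

1261 200 211 1261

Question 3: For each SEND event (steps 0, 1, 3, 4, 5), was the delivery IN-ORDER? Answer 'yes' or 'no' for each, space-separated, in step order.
Step 0: SEND seq=1000 -> in-order
Step 1: SEND seq=1097 -> in-order
Step 3: SEND seq=211 -> out-of-order
Step 4: SEND seq=200 -> in-order
Step 5: SEND seq=1261 -> in-order

Answer: yes yes no yes yes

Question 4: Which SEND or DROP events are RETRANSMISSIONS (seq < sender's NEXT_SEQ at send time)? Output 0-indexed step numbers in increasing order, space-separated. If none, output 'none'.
Step 0: SEND seq=1000 -> fresh
Step 1: SEND seq=1097 -> fresh
Step 2: DROP seq=200 -> fresh
Step 3: SEND seq=211 -> fresh
Step 4: SEND seq=200 -> retransmit
Step 5: SEND seq=1261 -> fresh

Answer: 4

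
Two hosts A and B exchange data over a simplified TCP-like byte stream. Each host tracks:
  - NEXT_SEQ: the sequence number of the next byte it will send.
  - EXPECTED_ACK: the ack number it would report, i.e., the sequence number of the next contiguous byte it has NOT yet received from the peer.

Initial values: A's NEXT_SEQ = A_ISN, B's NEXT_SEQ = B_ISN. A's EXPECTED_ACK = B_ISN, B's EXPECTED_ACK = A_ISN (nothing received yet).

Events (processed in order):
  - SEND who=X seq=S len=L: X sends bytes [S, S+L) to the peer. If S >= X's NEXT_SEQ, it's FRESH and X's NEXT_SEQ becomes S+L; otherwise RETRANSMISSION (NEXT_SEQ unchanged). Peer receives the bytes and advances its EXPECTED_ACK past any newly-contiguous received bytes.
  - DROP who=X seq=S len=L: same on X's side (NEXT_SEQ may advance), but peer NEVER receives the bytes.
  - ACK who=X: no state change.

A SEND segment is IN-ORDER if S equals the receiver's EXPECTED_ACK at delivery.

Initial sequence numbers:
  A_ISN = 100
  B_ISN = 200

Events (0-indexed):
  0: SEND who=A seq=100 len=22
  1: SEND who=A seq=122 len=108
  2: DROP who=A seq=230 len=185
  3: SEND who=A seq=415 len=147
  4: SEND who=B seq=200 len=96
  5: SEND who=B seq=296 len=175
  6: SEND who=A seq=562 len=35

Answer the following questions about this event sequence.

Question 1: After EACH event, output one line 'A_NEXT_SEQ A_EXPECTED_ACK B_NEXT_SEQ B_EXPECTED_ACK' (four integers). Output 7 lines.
122 200 200 122
230 200 200 230
415 200 200 230
562 200 200 230
562 296 296 230
562 471 471 230
597 471 471 230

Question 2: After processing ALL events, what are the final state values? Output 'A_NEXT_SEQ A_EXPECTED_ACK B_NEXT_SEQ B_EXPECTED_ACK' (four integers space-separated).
Answer: 597 471 471 230

Derivation:
After event 0: A_seq=122 A_ack=200 B_seq=200 B_ack=122
After event 1: A_seq=230 A_ack=200 B_seq=200 B_ack=230
After event 2: A_seq=415 A_ack=200 B_seq=200 B_ack=230
After event 3: A_seq=562 A_ack=200 B_seq=200 B_ack=230
After event 4: A_seq=562 A_ack=296 B_seq=296 B_ack=230
After event 5: A_seq=562 A_ack=471 B_seq=471 B_ack=230
After event 6: A_seq=597 A_ack=471 B_seq=471 B_ack=230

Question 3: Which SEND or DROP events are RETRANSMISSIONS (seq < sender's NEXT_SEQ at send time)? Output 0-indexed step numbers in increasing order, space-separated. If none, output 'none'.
Answer: none

Derivation:
Step 0: SEND seq=100 -> fresh
Step 1: SEND seq=122 -> fresh
Step 2: DROP seq=230 -> fresh
Step 3: SEND seq=415 -> fresh
Step 4: SEND seq=200 -> fresh
Step 5: SEND seq=296 -> fresh
Step 6: SEND seq=562 -> fresh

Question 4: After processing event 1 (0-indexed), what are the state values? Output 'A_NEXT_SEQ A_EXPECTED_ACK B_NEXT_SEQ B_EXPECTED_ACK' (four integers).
After event 0: A_seq=122 A_ack=200 B_seq=200 B_ack=122
After event 1: A_seq=230 A_ack=200 B_seq=200 B_ack=230

230 200 200 230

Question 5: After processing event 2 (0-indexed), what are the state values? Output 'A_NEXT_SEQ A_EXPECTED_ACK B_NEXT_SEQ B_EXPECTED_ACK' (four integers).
After event 0: A_seq=122 A_ack=200 B_seq=200 B_ack=122
After event 1: A_seq=230 A_ack=200 B_seq=200 B_ack=230
After event 2: A_seq=415 A_ack=200 B_seq=200 B_ack=230

415 200 200 230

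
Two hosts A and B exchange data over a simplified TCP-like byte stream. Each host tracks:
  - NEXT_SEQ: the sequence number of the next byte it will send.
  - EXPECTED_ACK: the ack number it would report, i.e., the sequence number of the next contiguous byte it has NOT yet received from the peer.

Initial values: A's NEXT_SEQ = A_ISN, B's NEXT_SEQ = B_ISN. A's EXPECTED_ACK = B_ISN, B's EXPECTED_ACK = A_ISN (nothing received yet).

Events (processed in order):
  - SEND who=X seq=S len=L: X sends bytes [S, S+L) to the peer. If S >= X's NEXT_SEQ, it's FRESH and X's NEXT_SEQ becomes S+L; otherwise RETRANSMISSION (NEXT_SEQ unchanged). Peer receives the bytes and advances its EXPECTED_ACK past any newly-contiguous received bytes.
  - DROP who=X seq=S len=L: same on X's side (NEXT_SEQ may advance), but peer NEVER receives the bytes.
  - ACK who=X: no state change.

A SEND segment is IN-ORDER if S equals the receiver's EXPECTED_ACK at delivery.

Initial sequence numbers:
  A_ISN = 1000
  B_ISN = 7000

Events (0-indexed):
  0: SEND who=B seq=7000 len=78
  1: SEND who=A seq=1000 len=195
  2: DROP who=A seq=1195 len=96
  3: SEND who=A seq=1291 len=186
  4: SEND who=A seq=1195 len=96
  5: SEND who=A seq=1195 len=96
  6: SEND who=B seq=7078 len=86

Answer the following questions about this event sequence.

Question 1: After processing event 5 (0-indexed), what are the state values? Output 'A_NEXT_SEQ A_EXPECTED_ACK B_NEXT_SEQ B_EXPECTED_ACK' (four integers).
After event 0: A_seq=1000 A_ack=7078 B_seq=7078 B_ack=1000
After event 1: A_seq=1195 A_ack=7078 B_seq=7078 B_ack=1195
After event 2: A_seq=1291 A_ack=7078 B_seq=7078 B_ack=1195
After event 3: A_seq=1477 A_ack=7078 B_seq=7078 B_ack=1195
After event 4: A_seq=1477 A_ack=7078 B_seq=7078 B_ack=1477
After event 5: A_seq=1477 A_ack=7078 B_seq=7078 B_ack=1477

1477 7078 7078 1477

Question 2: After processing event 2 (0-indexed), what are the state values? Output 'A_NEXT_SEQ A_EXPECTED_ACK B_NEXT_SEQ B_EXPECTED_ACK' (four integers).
After event 0: A_seq=1000 A_ack=7078 B_seq=7078 B_ack=1000
After event 1: A_seq=1195 A_ack=7078 B_seq=7078 B_ack=1195
After event 2: A_seq=1291 A_ack=7078 B_seq=7078 B_ack=1195

1291 7078 7078 1195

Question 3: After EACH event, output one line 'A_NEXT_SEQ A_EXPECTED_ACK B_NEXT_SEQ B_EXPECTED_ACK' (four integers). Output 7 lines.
1000 7078 7078 1000
1195 7078 7078 1195
1291 7078 7078 1195
1477 7078 7078 1195
1477 7078 7078 1477
1477 7078 7078 1477
1477 7164 7164 1477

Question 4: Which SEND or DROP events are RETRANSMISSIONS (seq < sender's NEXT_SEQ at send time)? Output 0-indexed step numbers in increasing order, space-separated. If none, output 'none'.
Answer: 4 5

Derivation:
Step 0: SEND seq=7000 -> fresh
Step 1: SEND seq=1000 -> fresh
Step 2: DROP seq=1195 -> fresh
Step 3: SEND seq=1291 -> fresh
Step 4: SEND seq=1195 -> retransmit
Step 5: SEND seq=1195 -> retransmit
Step 6: SEND seq=7078 -> fresh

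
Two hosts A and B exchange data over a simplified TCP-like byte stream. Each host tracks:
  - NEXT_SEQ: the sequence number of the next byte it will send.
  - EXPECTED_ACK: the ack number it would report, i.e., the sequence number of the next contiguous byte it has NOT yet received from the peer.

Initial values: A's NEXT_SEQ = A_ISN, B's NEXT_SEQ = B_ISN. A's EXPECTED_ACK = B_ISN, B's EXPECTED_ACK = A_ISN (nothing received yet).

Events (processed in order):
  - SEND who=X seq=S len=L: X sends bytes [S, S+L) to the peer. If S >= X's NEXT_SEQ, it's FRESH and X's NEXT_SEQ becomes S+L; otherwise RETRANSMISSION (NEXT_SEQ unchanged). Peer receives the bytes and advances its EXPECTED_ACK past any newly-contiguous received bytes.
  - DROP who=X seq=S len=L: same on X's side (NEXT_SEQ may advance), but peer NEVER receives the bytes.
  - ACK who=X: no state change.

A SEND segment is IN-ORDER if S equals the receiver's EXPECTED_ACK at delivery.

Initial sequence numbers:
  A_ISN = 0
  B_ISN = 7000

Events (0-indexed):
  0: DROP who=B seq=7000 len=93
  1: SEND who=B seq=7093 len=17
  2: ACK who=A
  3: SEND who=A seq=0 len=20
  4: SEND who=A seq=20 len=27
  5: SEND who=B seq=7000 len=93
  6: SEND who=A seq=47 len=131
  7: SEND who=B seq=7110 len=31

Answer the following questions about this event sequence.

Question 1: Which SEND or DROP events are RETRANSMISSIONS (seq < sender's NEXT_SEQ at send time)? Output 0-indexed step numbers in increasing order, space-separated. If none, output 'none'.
Step 0: DROP seq=7000 -> fresh
Step 1: SEND seq=7093 -> fresh
Step 3: SEND seq=0 -> fresh
Step 4: SEND seq=20 -> fresh
Step 5: SEND seq=7000 -> retransmit
Step 6: SEND seq=47 -> fresh
Step 7: SEND seq=7110 -> fresh

Answer: 5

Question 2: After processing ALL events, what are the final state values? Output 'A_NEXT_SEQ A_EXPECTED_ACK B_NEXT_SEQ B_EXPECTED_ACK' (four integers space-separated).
After event 0: A_seq=0 A_ack=7000 B_seq=7093 B_ack=0
After event 1: A_seq=0 A_ack=7000 B_seq=7110 B_ack=0
After event 2: A_seq=0 A_ack=7000 B_seq=7110 B_ack=0
After event 3: A_seq=20 A_ack=7000 B_seq=7110 B_ack=20
After event 4: A_seq=47 A_ack=7000 B_seq=7110 B_ack=47
After event 5: A_seq=47 A_ack=7110 B_seq=7110 B_ack=47
After event 6: A_seq=178 A_ack=7110 B_seq=7110 B_ack=178
After event 7: A_seq=178 A_ack=7141 B_seq=7141 B_ack=178

Answer: 178 7141 7141 178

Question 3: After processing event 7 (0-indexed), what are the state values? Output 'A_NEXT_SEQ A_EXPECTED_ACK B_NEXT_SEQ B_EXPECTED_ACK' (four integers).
After event 0: A_seq=0 A_ack=7000 B_seq=7093 B_ack=0
After event 1: A_seq=0 A_ack=7000 B_seq=7110 B_ack=0
After event 2: A_seq=0 A_ack=7000 B_seq=7110 B_ack=0
After event 3: A_seq=20 A_ack=7000 B_seq=7110 B_ack=20
After event 4: A_seq=47 A_ack=7000 B_seq=7110 B_ack=47
After event 5: A_seq=47 A_ack=7110 B_seq=7110 B_ack=47
After event 6: A_seq=178 A_ack=7110 B_seq=7110 B_ack=178
After event 7: A_seq=178 A_ack=7141 B_seq=7141 B_ack=178

178 7141 7141 178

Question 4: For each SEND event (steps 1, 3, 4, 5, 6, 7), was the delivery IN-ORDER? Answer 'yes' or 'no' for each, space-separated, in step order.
Answer: no yes yes yes yes yes

Derivation:
Step 1: SEND seq=7093 -> out-of-order
Step 3: SEND seq=0 -> in-order
Step 4: SEND seq=20 -> in-order
Step 5: SEND seq=7000 -> in-order
Step 6: SEND seq=47 -> in-order
Step 7: SEND seq=7110 -> in-order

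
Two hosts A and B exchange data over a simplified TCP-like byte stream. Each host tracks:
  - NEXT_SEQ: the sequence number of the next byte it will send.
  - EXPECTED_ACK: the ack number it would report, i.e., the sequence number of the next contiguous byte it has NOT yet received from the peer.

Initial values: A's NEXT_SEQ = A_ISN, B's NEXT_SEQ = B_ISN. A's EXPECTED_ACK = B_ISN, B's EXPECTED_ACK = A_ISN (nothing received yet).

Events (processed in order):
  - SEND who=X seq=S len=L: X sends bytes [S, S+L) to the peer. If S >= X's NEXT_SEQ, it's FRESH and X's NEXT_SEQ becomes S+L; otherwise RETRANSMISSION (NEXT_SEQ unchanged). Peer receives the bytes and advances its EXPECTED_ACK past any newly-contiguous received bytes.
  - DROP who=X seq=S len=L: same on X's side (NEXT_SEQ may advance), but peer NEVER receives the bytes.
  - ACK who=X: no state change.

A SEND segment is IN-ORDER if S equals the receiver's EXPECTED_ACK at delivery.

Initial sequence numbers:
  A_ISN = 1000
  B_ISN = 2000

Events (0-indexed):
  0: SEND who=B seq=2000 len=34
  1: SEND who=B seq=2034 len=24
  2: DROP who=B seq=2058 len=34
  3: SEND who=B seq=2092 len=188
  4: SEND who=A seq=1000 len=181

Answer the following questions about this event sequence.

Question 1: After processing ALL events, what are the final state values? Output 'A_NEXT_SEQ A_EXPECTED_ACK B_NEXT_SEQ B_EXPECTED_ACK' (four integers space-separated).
Answer: 1181 2058 2280 1181

Derivation:
After event 0: A_seq=1000 A_ack=2034 B_seq=2034 B_ack=1000
After event 1: A_seq=1000 A_ack=2058 B_seq=2058 B_ack=1000
After event 2: A_seq=1000 A_ack=2058 B_seq=2092 B_ack=1000
After event 3: A_seq=1000 A_ack=2058 B_seq=2280 B_ack=1000
After event 4: A_seq=1181 A_ack=2058 B_seq=2280 B_ack=1181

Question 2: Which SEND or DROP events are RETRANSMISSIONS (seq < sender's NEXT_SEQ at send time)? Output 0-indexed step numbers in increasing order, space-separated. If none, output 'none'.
Answer: none

Derivation:
Step 0: SEND seq=2000 -> fresh
Step 1: SEND seq=2034 -> fresh
Step 2: DROP seq=2058 -> fresh
Step 3: SEND seq=2092 -> fresh
Step 4: SEND seq=1000 -> fresh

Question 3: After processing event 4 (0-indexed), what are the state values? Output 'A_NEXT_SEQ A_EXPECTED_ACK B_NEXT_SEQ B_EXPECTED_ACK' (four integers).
After event 0: A_seq=1000 A_ack=2034 B_seq=2034 B_ack=1000
After event 1: A_seq=1000 A_ack=2058 B_seq=2058 B_ack=1000
After event 2: A_seq=1000 A_ack=2058 B_seq=2092 B_ack=1000
After event 3: A_seq=1000 A_ack=2058 B_seq=2280 B_ack=1000
After event 4: A_seq=1181 A_ack=2058 B_seq=2280 B_ack=1181

1181 2058 2280 1181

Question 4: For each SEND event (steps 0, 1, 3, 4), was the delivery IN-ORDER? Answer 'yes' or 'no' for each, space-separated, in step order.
Step 0: SEND seq=2000 -> in-order
Step 1: SEND seq=2034 -> in-order
Step 3: SEND seq=2092 -> out-of-order
Step 4: SEND seq=1000 -> in-order

Answer: yes yes no yes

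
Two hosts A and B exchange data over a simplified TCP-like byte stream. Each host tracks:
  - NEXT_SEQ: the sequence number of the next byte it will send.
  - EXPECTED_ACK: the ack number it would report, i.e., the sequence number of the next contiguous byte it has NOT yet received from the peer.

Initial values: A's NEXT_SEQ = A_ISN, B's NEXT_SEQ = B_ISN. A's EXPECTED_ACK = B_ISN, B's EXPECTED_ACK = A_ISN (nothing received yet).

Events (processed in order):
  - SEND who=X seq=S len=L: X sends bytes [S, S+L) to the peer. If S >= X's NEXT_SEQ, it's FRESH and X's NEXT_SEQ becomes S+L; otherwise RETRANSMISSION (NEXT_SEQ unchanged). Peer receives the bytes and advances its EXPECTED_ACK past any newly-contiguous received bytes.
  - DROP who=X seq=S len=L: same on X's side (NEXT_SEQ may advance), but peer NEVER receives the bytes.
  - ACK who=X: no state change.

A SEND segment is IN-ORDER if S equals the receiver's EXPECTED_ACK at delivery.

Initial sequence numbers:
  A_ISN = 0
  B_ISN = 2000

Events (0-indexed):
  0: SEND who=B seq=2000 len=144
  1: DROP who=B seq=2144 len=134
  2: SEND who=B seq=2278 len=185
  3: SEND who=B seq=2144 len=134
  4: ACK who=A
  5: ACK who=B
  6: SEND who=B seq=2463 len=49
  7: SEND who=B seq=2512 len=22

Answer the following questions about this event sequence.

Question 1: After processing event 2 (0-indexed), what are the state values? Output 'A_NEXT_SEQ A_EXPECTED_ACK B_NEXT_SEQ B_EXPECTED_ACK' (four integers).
After event 0: A_seq=0 A_ack=2144 B_seq=2144 B_ack=0
After event 1: A_seq=0 A_ack=2144 B_seq=2278 B_ack=0
After event 2: A_seq=0 A_ack=2144 B_seq=2463 B_ack=0

0 2144 2463 0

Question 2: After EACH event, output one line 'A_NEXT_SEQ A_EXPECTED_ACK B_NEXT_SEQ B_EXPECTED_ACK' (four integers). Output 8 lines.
0 2144 2144 0
0 2144 2278 0
0 2144 2463 0
0 2463 2463 0
0 2463 2463 0
0 2463 2463 0
0 2512 2512 0
0 2534 2534 0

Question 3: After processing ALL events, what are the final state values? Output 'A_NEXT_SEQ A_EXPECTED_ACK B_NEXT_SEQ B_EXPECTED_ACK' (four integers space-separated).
Answer: 0 2534 2534 0

Derivation:
After event 0: A_seq=0 A_ack=2144 B_seq=2144 B_ack=0
After event 1: A_seq=0 A_ack=2144 B_seq=2278 B_ack=0
After event 2: A_seq=0 A_ack=2144 B_seq=2463 B_ack=0
After event 3: A_seq=0 A_ack=2463 B_seq=2463 B_ack=0
After event 4: A_seq=0 A_ack=2463 B_seq=2463 B_ack=0
After event 5: A_seq=0 A_ack=2463 B_seq=2463 B_ack=0
After event 6: A_seq=0 A_ack=2512 B_seq=2512 B_ack=0
After event 7: A_seq=0 A_ack=2534 B_seq=2534 B_ack=0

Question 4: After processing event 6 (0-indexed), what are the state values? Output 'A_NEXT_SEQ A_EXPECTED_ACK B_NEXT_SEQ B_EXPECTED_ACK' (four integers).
After event 0: A_seq=0 A_ack=2144 B_seq=2144 B_ack=0
After event 1: A_seq=0 A_ack=2144 B_seq=2278 B_ack=0
After event 2: A_seq=0 A_ack=2144 B_seq=2463 B_ack=0
After event 3: A_seq=0 A_ack=2463 B_seq=2463 B_ack=0
After event 4: A_seq=0 A_ack=2463 B_seq=2463 B_ack=0
After event 5: A_seq=0 A_ack=2463 B_seq=2463 B_ack=0
After event 6: A_seq=0 A_ack=2512 B_seq=2512 B_ack=0

0 2512 2512 0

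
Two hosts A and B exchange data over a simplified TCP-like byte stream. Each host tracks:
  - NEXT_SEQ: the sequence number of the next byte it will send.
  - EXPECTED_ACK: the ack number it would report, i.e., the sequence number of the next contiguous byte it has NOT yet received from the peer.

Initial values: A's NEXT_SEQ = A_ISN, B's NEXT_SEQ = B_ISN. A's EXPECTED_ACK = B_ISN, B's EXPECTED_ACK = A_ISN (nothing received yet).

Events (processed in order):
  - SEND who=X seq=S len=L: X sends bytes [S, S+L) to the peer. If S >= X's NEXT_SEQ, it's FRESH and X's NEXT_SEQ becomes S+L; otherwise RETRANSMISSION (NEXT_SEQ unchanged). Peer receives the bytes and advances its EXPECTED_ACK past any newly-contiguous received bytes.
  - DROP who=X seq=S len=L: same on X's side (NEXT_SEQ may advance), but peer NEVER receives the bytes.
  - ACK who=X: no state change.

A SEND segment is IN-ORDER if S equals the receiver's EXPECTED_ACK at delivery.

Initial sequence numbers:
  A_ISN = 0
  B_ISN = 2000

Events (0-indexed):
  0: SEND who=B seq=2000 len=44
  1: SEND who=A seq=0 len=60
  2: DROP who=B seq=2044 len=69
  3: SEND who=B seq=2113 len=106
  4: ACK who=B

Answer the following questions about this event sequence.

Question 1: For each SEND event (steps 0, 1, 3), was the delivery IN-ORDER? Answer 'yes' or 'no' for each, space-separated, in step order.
Answer: yes yes no

Derivation:
Step 0: SEND seq=2000 -> in-order
Step 1: SEND seq=0 -> in-order
Step 3: SEND seq=2113 -> out-of-order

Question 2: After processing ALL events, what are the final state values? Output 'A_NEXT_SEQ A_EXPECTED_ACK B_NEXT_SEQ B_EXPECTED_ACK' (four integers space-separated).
Answer: 60 2044 2219 60

Derivation:
After event 0: A_seq=0 A_ack=2044 B_seq=2044 B_ack=0
After event 1: A_seq=60 A_ack=2044 B_seq=2044 B_ack=60
After event 2: A_seq=60 A_ack=2044 B_seq=2113 B_ack=60
After event 3: A_seq=60 A_ack=2044 B_seq=2219 B_ack=60
After event 4: A_seq=60 A_ack=2044 B_seq=2219 B_ack=60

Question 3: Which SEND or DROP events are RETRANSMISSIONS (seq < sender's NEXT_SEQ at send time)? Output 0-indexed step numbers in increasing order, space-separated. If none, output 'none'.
Step 0: SEND seq=2000 -> fresh
Step 1: SEND seq=0 -> fresh
Step 2: DROP seq=2044 -> fresh
Step 3: SEND seq=2113 -> fresh

Answer: none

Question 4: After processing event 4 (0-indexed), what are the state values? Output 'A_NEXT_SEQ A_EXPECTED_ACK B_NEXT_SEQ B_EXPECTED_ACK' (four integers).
After event 0: A_seq=0 A_ack=2044 B_seq=2044 B_ack=0
After event 1: A_seq=60 A_ack=2044 B_seq=2044 B_ack=60
After event 2: A_seq=60 A_ack=2044 B_seq=2113 B_ack=60
After event 3: A_seq=60 A_ack=2044 B_seq=2219 B_ack=60
After event 4: A_seq=60 A_ack=2044 B_seq=2219 B_ack=60

60 2044 2219 60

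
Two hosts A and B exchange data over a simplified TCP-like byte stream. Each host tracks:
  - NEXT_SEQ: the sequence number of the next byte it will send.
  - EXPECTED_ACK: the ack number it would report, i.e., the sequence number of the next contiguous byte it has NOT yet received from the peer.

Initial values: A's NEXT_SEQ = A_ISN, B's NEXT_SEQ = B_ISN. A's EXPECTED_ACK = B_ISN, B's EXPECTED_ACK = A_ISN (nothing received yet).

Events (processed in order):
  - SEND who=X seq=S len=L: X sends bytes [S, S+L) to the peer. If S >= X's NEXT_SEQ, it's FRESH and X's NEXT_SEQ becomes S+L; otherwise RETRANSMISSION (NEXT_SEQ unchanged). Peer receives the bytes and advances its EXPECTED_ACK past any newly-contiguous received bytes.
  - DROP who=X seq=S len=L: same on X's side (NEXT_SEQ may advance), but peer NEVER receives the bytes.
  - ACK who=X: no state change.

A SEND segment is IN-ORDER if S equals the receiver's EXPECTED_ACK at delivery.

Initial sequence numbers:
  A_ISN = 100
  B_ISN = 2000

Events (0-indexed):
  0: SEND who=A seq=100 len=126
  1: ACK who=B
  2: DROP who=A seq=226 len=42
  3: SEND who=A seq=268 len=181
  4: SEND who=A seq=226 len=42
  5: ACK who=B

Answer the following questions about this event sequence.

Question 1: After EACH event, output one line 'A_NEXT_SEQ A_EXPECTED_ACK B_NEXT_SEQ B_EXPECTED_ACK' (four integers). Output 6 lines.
226 2000 2000 226
226 2000 2000 226
268 2000 2000 226
449 2000 2000 226
449 2000 2000 449
449 2000 2000 449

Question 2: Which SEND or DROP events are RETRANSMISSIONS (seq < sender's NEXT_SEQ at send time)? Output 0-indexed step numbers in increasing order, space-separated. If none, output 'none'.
Answer: 4

Derivation:
Step 0: SEND seq=100 -> fresh
Step 2: DROP seq=226 -> fresh
Step 3: SEND seq=268 -> fresh
Step 4: SEND seq=226 -> retransmit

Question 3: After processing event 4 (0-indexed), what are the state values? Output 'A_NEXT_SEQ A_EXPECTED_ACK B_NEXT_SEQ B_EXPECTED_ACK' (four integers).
After event 0: A_seq=226 A_ack=2000 B_seq=2000 B_ack=226
After event 1: A_seq=226 A_ack=2000 B_seq=2000 B_ack=226
After event 2: A_seq=268 A_ack=2000 B_seq=2000 B_ack=226
After event 3: A_seq=449 A_ack=2000 B_seq=2000 B_ack=226
After event 4: A_seq=449 A_ack=2000 B_seq=2000 B_ack=449

449 2000 2000 449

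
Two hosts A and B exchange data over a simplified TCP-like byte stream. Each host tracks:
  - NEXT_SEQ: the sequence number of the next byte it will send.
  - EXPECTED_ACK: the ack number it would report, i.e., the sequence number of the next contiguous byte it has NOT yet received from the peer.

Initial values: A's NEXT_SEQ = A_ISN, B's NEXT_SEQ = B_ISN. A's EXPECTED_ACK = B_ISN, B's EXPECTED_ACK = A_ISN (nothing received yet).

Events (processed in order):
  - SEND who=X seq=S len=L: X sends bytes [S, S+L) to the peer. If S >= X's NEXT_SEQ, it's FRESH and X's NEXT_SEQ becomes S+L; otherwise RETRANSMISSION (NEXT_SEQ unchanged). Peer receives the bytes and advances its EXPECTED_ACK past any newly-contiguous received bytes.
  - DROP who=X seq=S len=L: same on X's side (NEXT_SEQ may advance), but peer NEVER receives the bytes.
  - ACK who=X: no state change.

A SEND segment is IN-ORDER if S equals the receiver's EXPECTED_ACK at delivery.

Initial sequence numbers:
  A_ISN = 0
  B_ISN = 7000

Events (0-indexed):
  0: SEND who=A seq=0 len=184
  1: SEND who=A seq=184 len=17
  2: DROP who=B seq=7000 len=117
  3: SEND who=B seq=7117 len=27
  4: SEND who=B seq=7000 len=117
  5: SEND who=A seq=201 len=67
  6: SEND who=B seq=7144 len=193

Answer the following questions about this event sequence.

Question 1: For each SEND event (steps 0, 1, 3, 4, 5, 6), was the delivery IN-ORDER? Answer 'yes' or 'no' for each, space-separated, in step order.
Answer: yes yes no yes yes yes

Derivation:
Step 0: SEND seq=0 -> in-order
Step 1: SEND seq=184 -> in-order
Step 3: SEND seq=7117 -> out-of-order
Step 4: SEND seq=7000 -> in-order
Step 5: SEND seq=201 -> in-order
Step 6: SEND seq=7144 -> in-order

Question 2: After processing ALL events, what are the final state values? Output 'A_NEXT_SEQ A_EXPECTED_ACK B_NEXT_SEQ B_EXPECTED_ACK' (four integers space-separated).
After event 0: A_seq=184 A_ack=7000 B_seq=7000 B_ack=184
After event 1: A_seq=201 A_ack=7000 B_seq=7000 B_ack=201
After event 2: A_seq=201 A_ack=7000 B_seq=7117 B_ack=201
After event 3: A_seq=201 A_ack=7000 B_seq=7144 B_ack=201
After event 4: A_seq=201 A_ack=7144 B_seq=7144 B_ack=201
After event 5: A_seq=268 A_ack=7144 B_seq=7144 B_ack=268
After event 6: A_seq=268 A_ack=7337 B_seq=7337 B_ack=268

Answer: 268 7337 7337 268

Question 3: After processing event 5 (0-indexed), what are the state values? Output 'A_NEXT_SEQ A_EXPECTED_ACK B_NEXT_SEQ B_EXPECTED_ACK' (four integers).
After event 0: A_seq=184 A_ack=7000 B_seq=7000 B_ack=184
After event 1: A_seq=201 A_ack=7000 B_seq=7000 B_ack=201
After event 2: A_seq=201 A_ack=7000 B_seq=7117 B_ack=201
After event 3: A_seq=201 A_ack=7000 B_seq=7144 B_ack=201
After event 4: A_seq=201 A_ack=7144 B_seq=7144 B_ack=201
After event 5: A_seq=268 A_ack=7144 B_seq=7144 B_ack=268

268 7144 7144 268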